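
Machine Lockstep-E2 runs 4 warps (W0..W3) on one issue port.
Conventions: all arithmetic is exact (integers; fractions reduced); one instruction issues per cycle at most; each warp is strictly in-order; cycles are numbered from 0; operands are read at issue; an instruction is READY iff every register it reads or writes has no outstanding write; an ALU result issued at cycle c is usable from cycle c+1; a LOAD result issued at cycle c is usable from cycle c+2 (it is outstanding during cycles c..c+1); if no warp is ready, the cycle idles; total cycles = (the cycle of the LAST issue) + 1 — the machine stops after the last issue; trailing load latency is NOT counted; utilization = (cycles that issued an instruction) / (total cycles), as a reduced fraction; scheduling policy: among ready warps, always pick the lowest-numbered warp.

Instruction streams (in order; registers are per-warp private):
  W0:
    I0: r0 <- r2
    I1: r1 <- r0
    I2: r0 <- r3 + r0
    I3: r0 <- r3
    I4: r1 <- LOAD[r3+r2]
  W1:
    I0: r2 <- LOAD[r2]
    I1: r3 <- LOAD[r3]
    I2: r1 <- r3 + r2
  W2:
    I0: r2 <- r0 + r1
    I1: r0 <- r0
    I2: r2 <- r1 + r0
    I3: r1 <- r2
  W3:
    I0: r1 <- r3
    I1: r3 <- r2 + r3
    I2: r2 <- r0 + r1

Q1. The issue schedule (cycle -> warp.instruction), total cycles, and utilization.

cycle 0: W0.I0
cycle 1: W0.I1
cycle 2: W0.I2
cycle 3: W0.I3
cycle 4: W0.I4
cycle 5: W1.I0
cycle 6: W1.I1
cycle 7: W2.I0
cycle 8: W1.I2
cycle 9: W2.I1
cycle 10: W2.I2
cycle 11: W2.I3
cycle 12: W3.I0
cycle 13: W3.I1
cycle 14: W3.I2

Answer: 15 cycles, utilization 1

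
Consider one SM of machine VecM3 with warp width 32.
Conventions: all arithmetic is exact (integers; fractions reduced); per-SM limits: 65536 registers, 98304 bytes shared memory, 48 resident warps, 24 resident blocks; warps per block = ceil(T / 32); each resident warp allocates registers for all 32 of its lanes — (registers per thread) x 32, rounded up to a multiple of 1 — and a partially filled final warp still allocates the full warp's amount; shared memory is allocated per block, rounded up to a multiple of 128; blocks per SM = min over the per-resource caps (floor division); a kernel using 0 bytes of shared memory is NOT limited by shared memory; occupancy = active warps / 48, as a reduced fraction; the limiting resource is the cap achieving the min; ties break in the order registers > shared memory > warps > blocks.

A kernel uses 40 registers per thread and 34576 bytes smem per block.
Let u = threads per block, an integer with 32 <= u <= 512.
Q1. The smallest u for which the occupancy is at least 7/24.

Answer: u = 193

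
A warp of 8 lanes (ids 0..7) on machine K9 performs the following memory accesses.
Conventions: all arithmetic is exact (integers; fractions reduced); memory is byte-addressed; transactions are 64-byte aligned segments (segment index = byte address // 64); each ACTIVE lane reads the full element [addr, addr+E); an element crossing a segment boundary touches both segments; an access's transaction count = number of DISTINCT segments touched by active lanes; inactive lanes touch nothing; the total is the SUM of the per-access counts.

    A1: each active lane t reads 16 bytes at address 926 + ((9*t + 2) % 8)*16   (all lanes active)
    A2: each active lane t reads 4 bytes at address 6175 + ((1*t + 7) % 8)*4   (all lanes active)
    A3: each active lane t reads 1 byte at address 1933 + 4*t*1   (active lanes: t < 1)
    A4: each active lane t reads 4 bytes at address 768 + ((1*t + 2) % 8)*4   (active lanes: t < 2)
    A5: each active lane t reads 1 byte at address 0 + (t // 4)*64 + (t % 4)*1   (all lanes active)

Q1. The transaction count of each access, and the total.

A1: 3 transactions
A2: 1 transaction
A3: 1 transaction
A4: 1 transaction
A5: 2 transactions

Answer: 3,1,1,1,2; total 8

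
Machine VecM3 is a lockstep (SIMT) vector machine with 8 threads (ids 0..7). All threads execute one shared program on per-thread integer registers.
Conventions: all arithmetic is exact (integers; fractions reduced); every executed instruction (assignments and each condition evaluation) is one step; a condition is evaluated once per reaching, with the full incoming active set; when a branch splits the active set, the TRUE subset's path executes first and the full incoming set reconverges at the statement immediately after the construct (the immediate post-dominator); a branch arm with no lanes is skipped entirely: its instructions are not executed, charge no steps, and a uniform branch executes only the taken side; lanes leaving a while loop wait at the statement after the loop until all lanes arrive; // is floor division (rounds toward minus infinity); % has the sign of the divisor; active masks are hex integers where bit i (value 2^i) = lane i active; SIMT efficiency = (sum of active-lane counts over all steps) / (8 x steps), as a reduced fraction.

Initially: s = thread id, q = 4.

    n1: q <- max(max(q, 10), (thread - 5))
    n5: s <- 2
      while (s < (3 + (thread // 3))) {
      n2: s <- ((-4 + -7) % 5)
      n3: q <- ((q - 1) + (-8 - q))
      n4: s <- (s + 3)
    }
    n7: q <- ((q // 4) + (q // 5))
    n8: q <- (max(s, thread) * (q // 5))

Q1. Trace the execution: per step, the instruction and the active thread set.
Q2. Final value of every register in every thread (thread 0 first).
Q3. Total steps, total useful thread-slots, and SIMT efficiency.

step 0: q <- max(max(q, 10), (thread - 5)) 0xff
step 1: s <- 2                       0xff
step 2: eval (s < (3 + (thread // 3))) 0xff
step 3: s <- ((-4 + -7) % 5)         0xff
step 4: q <- ((q - 1) + (-8 - q))    0xff
step 5: s <- (s + 3)                 0xff
step 6: eval (s < (3 + (thread // 3))) 0xff
step 7: q <- ((q // 4) + (q // 5))   0xff
step 8: q <- (max(s, thread) * (q // 5)) 0xff

Answer: 9 steps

s: 7,7,7,7,7,7,7,7
q: -7,-7,-7,-7,-7,-7,-7,-7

steps = 9; useful = 72; efficiency = 72/72 = 1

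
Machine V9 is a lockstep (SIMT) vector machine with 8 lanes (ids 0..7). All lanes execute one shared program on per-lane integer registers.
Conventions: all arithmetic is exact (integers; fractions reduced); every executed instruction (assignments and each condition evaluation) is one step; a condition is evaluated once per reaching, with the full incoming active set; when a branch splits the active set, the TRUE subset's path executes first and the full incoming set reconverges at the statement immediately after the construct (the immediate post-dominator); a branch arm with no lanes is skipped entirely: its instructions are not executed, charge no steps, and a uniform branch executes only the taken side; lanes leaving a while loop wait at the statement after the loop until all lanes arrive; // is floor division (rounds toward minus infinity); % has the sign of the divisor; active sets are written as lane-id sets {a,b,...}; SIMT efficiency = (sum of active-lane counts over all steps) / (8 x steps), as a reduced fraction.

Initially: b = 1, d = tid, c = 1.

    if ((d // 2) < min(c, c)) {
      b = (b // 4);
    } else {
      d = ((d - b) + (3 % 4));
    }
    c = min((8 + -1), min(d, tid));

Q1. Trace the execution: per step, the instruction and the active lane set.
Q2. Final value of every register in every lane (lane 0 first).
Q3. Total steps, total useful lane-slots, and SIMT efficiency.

step 0: eval ((d // 2) < min(c, c))  {0,1,2,3,4,5,6,7}
step 1: b <- (b // 4)                {0,1}
step 2: d <- ((d - b) + (3 % 4))     {2,3,4,5,6,7}
step 3: c <- min((8 + -1), min(d, tid)) {0,1,2,3,4,5,6,7}

Answer: 4 steps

b: 0,0,1,1,1,1,1,1
d: 0,1,4,5,6,7,8,9
c: 0,1,2,3,4,5,6,7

steps = 4; useful = 24; efficiency = 24/32 = 3/4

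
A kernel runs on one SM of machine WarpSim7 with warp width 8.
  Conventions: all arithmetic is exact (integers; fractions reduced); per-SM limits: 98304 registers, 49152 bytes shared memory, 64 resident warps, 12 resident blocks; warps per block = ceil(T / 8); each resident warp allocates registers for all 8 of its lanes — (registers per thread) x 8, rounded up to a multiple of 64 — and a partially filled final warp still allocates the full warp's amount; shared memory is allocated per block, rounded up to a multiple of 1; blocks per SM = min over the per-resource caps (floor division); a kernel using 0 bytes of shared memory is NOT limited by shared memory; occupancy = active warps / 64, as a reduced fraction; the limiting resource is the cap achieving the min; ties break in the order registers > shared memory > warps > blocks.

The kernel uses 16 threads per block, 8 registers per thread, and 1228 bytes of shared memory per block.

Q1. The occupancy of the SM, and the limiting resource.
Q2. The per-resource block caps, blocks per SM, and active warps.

Answer: occupancy 3/8, limited by blocks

registers: 768 blocks
shared memory: 40 blocks
warps: 32 blocks
blocks: 12 blocks

Answer: 12 blocks, 24 active warps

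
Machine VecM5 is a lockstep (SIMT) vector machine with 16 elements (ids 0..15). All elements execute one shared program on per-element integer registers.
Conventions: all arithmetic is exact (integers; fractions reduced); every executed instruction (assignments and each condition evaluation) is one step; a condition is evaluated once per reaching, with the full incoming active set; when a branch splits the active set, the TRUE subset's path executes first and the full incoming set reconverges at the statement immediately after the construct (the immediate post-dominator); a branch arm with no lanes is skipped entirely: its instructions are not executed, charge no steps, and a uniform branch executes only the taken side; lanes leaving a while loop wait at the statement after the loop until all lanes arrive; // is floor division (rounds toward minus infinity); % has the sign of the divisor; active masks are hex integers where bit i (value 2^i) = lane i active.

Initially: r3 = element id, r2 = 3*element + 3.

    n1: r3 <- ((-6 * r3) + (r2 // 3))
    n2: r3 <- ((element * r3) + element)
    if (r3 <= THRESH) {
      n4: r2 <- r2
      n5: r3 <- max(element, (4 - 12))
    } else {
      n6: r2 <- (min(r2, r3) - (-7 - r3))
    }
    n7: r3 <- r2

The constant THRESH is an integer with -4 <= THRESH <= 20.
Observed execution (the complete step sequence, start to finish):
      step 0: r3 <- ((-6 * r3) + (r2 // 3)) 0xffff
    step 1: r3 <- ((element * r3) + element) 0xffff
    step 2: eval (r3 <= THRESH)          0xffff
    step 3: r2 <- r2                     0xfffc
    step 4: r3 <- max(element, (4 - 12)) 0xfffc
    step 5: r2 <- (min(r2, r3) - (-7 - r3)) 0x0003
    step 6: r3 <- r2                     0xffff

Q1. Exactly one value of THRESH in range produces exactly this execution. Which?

Answer: THRESH = -4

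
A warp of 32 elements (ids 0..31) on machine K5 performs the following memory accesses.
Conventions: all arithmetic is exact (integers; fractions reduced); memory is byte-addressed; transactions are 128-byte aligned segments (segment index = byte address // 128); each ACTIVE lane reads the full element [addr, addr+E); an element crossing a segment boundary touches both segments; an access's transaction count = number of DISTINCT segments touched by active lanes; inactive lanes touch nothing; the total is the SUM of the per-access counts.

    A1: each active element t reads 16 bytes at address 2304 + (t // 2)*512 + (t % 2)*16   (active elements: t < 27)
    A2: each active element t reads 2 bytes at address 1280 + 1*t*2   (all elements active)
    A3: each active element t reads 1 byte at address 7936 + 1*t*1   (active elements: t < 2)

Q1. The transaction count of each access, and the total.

A1: 14 transactions
A2: 1 transaction
A3: 1 transaction

Answer: 14,1,1; total 16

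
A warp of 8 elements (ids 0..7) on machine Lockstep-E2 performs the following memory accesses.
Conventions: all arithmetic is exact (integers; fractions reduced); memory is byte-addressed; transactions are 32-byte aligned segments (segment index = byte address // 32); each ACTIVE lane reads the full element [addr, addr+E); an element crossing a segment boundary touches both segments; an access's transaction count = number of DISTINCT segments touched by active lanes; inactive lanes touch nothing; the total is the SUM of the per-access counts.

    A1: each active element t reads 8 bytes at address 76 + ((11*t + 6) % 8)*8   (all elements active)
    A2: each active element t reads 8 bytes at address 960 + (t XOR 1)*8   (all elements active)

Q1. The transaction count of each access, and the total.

A1: 3 transactions
A2: 2 transactions

Answer: 3,2; total 5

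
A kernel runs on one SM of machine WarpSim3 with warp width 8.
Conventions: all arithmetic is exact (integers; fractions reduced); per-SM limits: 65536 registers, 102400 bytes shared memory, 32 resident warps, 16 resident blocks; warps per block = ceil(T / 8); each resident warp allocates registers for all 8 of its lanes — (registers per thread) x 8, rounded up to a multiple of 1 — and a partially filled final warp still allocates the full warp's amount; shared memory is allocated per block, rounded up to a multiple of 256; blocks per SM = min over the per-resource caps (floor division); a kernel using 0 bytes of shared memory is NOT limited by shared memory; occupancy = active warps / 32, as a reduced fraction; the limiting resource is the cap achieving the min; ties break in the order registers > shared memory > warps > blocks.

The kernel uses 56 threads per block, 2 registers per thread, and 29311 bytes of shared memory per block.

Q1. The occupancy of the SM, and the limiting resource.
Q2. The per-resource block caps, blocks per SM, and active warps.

Answer: occupancy 21/32, limited by shared memory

registers: 585 blocks
shared memory: 3 blocks
warps: 4 blocks
blocks: 16 blocks

Answer: 3 blocks, 21 active warps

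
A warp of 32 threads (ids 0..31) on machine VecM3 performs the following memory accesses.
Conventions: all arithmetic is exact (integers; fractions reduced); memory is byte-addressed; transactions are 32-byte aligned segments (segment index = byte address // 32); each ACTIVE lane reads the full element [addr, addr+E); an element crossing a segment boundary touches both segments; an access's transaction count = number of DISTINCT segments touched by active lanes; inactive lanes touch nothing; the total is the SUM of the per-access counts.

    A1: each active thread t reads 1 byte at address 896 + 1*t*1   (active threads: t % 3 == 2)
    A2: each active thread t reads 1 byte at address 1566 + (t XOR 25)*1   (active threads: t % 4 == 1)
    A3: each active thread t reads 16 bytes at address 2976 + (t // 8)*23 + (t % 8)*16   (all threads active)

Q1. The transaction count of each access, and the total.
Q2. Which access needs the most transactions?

A1: 1 transaction
A2: 2 transactions
A3: 7 transactions

Answer: 1,2,7; total 10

Answer: A3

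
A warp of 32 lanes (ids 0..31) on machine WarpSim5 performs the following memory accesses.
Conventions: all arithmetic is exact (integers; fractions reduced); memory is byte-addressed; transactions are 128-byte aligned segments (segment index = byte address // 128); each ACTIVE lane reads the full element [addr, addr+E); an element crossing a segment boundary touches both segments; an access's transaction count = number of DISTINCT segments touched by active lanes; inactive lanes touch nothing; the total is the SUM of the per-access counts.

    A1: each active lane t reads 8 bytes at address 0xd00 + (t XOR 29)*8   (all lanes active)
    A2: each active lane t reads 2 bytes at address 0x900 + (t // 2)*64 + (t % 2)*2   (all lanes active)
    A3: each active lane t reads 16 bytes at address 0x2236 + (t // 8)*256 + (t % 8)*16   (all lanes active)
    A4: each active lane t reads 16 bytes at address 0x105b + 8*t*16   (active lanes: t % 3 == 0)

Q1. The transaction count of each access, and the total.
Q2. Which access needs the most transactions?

A1: 2 transactions
A2: 8 transactions
A3: 8 transactions
A4: 11 transactions

Answer: 2,8,8,11; total 29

Answer: A4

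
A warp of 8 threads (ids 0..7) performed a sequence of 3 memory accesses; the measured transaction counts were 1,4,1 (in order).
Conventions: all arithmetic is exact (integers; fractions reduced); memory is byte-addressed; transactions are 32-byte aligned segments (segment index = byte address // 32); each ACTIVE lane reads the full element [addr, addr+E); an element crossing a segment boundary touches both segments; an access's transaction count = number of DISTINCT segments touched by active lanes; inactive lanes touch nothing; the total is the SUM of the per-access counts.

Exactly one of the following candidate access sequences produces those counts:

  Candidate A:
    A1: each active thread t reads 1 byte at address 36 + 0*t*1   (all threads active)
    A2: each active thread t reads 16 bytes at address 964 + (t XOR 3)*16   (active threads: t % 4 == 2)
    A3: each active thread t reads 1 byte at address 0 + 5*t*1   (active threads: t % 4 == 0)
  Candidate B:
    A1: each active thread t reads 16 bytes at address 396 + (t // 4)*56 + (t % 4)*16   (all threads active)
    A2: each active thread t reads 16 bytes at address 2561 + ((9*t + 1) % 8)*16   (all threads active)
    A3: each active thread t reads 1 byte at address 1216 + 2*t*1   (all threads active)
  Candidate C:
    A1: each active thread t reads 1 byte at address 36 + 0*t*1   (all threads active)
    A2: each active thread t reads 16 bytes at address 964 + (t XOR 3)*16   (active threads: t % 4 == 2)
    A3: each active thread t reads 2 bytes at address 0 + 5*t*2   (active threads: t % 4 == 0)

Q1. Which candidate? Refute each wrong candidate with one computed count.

B: A1 gives 5 transactions, not 1
C: A3 gives 2 transactions, not 1
A: all counts match (1,4,1)

Answer: A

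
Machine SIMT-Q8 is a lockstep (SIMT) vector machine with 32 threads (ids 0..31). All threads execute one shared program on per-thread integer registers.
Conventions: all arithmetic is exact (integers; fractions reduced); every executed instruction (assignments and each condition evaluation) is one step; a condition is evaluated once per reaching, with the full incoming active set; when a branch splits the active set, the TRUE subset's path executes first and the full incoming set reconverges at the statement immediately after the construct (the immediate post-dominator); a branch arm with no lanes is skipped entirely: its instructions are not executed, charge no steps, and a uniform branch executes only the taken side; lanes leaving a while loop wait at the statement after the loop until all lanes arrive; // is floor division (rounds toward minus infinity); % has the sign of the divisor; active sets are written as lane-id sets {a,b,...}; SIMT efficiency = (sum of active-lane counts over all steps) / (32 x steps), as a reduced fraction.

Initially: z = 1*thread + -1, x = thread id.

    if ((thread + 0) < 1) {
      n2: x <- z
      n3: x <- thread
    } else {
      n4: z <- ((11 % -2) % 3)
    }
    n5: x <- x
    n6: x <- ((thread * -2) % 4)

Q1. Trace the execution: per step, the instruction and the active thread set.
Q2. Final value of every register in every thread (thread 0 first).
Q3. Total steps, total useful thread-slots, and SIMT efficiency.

step 0: eval ((thread + 0) < 1)      {0,1,2,3,4,5,6,7,8,9,10,11,12,13,14,15,16,17,18,19,20,21,22,23,24,25,26,27,28,29,30,31}
step 1: x <- z                       {0}
step 2: x <- thread                  {0}
step 3: z <- ((11 % -2) % 3)         {1,2,3,4,5,6,7,8,9,10,11,12,13,14,15,16,17,18,19,20,21,22,23,24,25,26,27,28,29,30,31}
step 4: x <- x                       {0,1,2,3,4,5,6,7,8,9,10,11,12,13,14,15,16,17,18,19,20,21,22,23,24,25,26,27,28,29,30,31}
step 5: x <- ((thread * -2) % 4)     {0,1,2,3,4,5,6,7,8,9,10,11,12,13,14,15,16,17,18,19,20,21,22,23,24,25,26,27,28,29,30,31}

Answer: 6 steps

z: -1,2,2,2,2,2,2,2,2,2,2,2,2,2,2,2,2,2,2,2,2,2,2,2,2,2,2,2,2,2,2,2
x: 0,2,0,2,0,2,0,2,0,2,0,2,0,2,0,2,0,2,0,2,0,2,0,2,0,2,0,2,0,2,0,2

steps = 6; useful = 129; efficiency = 129/192 = 43/64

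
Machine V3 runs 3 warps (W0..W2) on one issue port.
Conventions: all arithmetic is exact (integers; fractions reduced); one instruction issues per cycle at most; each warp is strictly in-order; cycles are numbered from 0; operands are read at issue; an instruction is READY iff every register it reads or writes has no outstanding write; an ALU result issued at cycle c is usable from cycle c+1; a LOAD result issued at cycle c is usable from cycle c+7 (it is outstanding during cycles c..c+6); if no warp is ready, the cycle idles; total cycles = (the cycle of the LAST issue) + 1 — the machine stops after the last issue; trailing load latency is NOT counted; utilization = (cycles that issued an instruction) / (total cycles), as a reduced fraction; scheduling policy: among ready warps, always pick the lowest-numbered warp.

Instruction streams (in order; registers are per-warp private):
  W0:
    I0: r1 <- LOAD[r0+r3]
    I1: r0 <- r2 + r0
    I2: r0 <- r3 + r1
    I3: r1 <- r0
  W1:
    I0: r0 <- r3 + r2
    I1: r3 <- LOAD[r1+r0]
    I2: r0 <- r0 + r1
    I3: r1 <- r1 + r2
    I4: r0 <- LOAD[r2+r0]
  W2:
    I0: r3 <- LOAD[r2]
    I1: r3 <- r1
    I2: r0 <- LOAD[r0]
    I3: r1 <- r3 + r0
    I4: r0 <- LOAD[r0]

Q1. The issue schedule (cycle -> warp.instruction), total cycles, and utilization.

cycle 0: W0.I0
cycle 1: W0.I1
cycle 2: W1.I0
cycle 3: W1.I1
cycle 4: W1.I2
cycle 5: W1.I3
cycle 6: W1.I4
cycle 7: W0.I2
cycle 8: W0.I3
cycle 9: W2.I0
cycle 10: idle
cycle 11: idle
cycle 12: idle
cycle 13: idle
cycle 14: idle
cycle 15: idle
cycle 16: W2.I1
cycle 17: W2.I2
cycle 18: idle
cycle 19: idle
cycle 20: idle
cycle 21: idle
cycle 22: idle
cycle 23: idle
cycle 24: W2.I3
cycle 25: W2.I4

Answer: 26 cycles, utilization 7/13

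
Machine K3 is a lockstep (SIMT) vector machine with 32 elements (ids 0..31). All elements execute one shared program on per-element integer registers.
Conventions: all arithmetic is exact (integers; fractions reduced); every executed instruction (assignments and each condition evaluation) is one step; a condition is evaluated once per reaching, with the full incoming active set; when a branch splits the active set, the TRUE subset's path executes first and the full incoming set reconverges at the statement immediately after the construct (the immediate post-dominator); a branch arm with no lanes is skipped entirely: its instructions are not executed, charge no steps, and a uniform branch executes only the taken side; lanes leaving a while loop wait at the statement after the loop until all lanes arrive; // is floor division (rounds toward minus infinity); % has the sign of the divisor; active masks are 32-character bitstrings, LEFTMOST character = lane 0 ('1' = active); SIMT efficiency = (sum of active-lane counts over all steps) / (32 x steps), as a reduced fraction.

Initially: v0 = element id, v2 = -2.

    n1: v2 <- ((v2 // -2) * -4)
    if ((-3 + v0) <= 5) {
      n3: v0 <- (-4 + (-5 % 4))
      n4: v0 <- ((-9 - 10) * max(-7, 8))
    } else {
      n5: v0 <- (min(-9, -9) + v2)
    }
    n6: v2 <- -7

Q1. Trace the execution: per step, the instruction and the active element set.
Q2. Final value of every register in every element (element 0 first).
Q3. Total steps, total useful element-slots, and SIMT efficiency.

step 0: v2 <- ((v2 // -2) * -4)      11111111111111111111111111111111
step 1: eval ((-3 + v0) <= 5)        11111111111111111111111111111111
step 2: v0 <- (-4 + (-5 % 4))        11111111100000000000000000000000
step 3: v0 <- ((-9 - 10) * max(-7, 8)) 11111111100000000000000000000000
step 4: v0 <- (min(-9, -9) + v2)     00000000011111111111111111111111
step 5: v2 <- -7                     11111111111111111111111111111111

Answer: 6 steps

v0: -152,-152,-152,-152,-152,-152,-152,-152,-152,-13,-13,-13,-13,-13,-13,-13,-13,-13,-13,-13,-13,-13,-13,-13,-13,-13,-13,-13,-13,-13,-13,-13
v2: -7,-7,-7,-7,-7,-7,-7,-7,-7,-7,-7,-7,-7,-7,-7,-7,-7,-7,-7,-7,-7,-7,-7,-7,-7,-7,-7,-7,-7,-7,-7,-7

steps = 6; useful = 137; efficiency = 137/192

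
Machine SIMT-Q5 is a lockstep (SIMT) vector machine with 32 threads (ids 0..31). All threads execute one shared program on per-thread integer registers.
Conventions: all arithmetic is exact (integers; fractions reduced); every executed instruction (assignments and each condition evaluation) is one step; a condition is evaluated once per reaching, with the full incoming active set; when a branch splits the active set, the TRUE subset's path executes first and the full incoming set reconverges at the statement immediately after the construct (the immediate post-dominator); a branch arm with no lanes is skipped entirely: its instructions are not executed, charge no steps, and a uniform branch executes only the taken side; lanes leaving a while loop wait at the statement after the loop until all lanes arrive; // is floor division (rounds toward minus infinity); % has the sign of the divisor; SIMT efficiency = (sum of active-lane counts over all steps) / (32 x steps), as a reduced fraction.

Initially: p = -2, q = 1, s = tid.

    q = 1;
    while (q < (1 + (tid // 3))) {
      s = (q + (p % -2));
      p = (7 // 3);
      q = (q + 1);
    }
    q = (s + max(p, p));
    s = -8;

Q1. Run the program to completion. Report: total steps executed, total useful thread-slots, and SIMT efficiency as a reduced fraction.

Answer: 44 steps, 748 useful, 17/32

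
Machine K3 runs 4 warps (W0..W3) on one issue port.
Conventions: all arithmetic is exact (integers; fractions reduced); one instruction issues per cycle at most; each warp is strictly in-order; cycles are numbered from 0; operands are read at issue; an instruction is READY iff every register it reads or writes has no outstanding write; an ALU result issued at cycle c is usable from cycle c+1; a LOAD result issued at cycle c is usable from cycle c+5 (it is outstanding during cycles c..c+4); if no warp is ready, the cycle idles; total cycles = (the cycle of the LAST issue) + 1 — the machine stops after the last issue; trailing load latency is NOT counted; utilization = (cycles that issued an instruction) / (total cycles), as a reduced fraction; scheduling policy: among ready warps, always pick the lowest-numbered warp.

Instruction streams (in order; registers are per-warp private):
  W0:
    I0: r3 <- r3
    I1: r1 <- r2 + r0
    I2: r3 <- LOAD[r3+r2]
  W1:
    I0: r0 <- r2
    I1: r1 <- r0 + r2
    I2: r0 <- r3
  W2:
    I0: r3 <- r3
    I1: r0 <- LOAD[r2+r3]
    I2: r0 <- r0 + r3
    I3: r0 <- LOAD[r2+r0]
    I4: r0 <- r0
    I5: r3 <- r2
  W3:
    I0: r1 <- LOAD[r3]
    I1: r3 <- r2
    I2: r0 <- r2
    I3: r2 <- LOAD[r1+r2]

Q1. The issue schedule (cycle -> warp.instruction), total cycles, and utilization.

cycle 0: W0.I0
cycle 1: W0.I1
cycle 2: W0.I2
cycle 3: W1.I0
cycle 4: W1.I1
cycle 5: W1.I2
cycle 6: W2.I0
cycle 7: W2.I1
cycle 8: W3.I0
cycle 9: W3.I1
cycle 10: W3.I2
cycle 11: idle
cycle 12: W2.I2
cycle 13: W2.I3
cycle 14: W3.I3
cycle 15: idle
cycle 16: idle
cycle 17: idle
cycle 18: W2.I4
cycle 19: W2.I5

Answer: 20 cycles, utilization 4/5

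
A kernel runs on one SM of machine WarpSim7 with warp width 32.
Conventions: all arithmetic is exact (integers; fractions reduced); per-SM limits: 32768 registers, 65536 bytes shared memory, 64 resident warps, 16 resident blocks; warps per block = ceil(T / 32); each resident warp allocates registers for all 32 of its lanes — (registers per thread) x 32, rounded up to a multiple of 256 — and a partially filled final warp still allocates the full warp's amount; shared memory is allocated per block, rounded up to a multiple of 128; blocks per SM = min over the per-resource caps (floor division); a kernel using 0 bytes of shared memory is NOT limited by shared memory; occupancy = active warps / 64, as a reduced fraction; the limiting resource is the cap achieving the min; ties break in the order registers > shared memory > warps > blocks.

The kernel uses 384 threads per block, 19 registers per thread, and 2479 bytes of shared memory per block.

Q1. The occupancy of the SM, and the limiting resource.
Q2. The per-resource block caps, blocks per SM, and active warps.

Answer: occupancy 9/16, limited by registers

registers: 3 blocks
shared memory: 25 blocks
warps: 5 blocks
blocks: 16 blocks

Answer: 3 blocks, 36 active warps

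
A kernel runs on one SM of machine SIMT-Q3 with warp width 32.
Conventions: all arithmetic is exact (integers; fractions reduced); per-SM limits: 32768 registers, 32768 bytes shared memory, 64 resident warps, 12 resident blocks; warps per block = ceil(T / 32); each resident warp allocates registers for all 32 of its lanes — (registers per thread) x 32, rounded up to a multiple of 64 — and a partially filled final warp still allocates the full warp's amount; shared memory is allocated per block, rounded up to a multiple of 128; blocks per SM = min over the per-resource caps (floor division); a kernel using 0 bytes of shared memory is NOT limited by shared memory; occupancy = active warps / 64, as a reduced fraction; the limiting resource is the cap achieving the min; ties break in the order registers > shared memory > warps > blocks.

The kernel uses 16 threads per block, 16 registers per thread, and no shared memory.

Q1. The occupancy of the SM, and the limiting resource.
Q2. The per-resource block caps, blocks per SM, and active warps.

Answer: occupancy 3/16, limited by blocks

registers: 64 blocks
shared memory: no limit (kernel uses none)
warps: 64 blocks
blocks: 12 blocks

Answer: 12 blocks, 12 active warps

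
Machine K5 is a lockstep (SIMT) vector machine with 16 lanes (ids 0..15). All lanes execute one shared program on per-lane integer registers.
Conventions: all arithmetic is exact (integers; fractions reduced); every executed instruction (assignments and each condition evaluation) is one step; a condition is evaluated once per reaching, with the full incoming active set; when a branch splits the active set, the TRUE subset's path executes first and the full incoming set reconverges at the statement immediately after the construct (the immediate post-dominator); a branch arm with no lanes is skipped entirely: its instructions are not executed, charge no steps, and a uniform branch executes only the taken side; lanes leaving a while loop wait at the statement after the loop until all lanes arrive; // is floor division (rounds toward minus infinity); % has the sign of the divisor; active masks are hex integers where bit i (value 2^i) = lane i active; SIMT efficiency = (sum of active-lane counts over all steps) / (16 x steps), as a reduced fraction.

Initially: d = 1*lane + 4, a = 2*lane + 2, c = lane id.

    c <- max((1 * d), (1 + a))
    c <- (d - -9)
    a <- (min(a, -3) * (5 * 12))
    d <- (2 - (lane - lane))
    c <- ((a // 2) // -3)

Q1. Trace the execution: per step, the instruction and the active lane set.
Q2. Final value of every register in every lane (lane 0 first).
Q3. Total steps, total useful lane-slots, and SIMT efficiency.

step 0: c <- max((1 * d), (1 + a))   0xffff
step 1: c <- (d - -9)                0xffff
step 2: a <- (min(a, -3) * (5 * 12)) 0xffff
step 3: d <- (2 - (lane - lane))     0xffff
step 4: c <- ((a // 2) // -3)        0xffff

Answer: 5 steps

d: 2,2,2,2,2,2,2,2,2,2,2,2,2,2,2,2
a: -180,-180,-180,-180,-180,-180,-180,-180,-180,-180,-180,-180,-180,-180,-180,-180
c: 30,30,30,30,30,30,30,30,30,30,30,30,30,30,30,30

steps = 5; useful = 80; efficiency = 80/80 = 1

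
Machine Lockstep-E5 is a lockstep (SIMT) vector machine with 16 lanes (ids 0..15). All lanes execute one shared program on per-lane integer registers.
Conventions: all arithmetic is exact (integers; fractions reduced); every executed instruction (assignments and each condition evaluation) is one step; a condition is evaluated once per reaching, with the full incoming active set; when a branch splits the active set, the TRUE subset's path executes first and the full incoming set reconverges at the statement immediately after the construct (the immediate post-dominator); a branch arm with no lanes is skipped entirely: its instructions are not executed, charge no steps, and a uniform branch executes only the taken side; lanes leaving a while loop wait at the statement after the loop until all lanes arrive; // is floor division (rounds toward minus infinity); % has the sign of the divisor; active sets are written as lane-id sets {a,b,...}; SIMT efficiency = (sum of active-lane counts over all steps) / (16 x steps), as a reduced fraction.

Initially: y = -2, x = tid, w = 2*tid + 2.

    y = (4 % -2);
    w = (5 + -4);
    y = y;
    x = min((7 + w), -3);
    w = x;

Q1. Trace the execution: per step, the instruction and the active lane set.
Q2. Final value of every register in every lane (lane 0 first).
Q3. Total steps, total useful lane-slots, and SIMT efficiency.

step 0: y <- (4 % -2)                {0,1,2,3,4,5,6,7,8,9,10,11,12,13,14,15}
step 1: w <- (5 + -4)                {0,1,2,3,4,5,6,7,8,9,10,11,12,13,14,15}
step 2: y <- y                       {0,1,2,3,4,5,6,7,8,9,10,11,12,13,14,15}
step 3: x <- min((7 + w), -3)        {0,1,2,3,4,5,6,7,8,9,10,11,12,13,14,15}
step 4: w <- x                       {0,1,2,3,4,5,6,7,8,9,10,11,12,13,14,15}

Answer: 5 steps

y: 0,0,0,0,0,0,0,0,0,0,0,0,0,0,0,0
x: -3,-3,-3,-3,-3,-3,-3,-3,-3,-3,-3,-3,-3,-3,-3,-3
w: -3,-3,-3,-3,-3,-3,-3,-3,-3,-3,-3,-3,-3,-3,-3,-3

steps = 5; useful = 80; efficiency = 80/80 = 1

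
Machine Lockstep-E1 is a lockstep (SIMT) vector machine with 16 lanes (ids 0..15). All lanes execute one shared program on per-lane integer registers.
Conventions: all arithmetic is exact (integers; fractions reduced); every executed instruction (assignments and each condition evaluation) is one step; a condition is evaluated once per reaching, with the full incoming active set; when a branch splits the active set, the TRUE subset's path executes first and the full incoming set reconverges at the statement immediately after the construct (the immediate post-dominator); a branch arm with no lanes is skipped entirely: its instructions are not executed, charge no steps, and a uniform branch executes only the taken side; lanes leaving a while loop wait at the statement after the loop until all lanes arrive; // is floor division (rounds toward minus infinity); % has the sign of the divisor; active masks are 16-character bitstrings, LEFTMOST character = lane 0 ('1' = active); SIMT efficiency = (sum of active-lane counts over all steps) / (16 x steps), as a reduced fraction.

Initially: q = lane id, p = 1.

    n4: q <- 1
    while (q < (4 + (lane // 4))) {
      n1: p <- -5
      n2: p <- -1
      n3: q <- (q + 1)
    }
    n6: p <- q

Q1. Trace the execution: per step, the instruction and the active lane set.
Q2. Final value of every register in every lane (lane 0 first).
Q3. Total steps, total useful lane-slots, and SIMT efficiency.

step 0: q <- 1                       1111111111111111
step 1: eval (q < (4 + (lane // 4))) 1111111111111111
step 2: p <- -5                      1111111111111111
step 3: p <- -1                      1111111111111111
step 4: q <- (q + 1)                 1111111111111111
step 5: eval (q < (4 + (lane // 4))) 1111111111111111
step 6: p <- -5                      1111111111111111
step 7: p <- -1                      1111111111111111
step 8: q <- (q + 1)                 1111111111111111
step 9: eval (q < (4 + (lane // 4))) 1111111111111111
step 10: p <- -5                      1111111111111111
step 11: p <- -1                      1111111111111111
step 12: q <- (q + 1)                 1111111111111111
step 13: eval (q < (4 + (lane // 4))) 1111111111111111
step 14: p <- -5                      0000111111111111
step 15: p <- -1                      0000111111111111
step 16: q <- (q + 1)                 0000111111111111
step 17: eval (q < (4 + (lane // 4))) 0000111111111111
step 18: p <- -5                      0000000011111111
step 19: p <- -1                      0000000011111111
step 20: q <- (q + 1)                 0000000011111111
step 21: eval (q < (4 + (lane // 4))) 0000000011111111
step 22: p <- -5                      0000000000001111
step 23: p <- -1                      0000000000001111
step 24: q <- (q + 1)                 0000000000001111
step 25: eval (q < (4 + (lane // 4))) 0000000000001111
step 26: p <- q                       1111111111111111

Answer: 27 steps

q: 4,4,4,4,5,5,5,5,6,6,6,6,7,7,7,7
p: 4,4,4,4,5,5,5,5,6,6,6,6,7,7,7,7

steps = 27; useful = 336; efficiency = 336/432 = 7/9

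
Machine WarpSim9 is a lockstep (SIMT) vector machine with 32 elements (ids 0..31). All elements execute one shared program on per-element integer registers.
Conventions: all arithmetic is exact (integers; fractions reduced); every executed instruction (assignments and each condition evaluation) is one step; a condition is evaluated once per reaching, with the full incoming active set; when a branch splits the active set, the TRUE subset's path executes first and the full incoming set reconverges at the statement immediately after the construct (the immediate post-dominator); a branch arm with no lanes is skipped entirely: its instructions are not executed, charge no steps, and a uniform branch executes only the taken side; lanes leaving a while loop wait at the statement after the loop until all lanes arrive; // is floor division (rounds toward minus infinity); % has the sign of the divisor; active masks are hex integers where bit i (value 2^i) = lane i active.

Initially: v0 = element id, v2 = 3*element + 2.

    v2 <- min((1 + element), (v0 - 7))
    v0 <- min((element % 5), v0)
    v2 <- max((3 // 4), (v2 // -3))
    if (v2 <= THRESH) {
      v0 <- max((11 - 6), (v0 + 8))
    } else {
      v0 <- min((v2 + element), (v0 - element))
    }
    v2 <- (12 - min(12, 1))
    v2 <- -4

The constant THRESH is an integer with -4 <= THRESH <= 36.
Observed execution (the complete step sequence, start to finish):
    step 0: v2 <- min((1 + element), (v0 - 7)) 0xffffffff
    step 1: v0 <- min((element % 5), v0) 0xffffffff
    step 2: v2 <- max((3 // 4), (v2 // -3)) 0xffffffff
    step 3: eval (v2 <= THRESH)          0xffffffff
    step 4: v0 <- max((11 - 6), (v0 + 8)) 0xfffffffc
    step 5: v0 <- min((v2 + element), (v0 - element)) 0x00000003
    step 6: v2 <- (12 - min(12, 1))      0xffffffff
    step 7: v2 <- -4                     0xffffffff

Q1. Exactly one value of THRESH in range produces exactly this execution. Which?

Answer: THRESH = 1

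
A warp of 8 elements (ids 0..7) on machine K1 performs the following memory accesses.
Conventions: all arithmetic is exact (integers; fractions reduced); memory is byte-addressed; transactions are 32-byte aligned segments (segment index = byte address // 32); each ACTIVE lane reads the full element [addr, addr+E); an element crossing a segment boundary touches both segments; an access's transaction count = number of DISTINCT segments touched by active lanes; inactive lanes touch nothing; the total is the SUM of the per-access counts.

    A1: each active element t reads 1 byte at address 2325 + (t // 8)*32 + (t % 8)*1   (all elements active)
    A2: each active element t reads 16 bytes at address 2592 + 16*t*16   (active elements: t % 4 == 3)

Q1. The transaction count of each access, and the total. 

A1: 1 transaction
A2: 2 transactions

Answer: 1,2; total 3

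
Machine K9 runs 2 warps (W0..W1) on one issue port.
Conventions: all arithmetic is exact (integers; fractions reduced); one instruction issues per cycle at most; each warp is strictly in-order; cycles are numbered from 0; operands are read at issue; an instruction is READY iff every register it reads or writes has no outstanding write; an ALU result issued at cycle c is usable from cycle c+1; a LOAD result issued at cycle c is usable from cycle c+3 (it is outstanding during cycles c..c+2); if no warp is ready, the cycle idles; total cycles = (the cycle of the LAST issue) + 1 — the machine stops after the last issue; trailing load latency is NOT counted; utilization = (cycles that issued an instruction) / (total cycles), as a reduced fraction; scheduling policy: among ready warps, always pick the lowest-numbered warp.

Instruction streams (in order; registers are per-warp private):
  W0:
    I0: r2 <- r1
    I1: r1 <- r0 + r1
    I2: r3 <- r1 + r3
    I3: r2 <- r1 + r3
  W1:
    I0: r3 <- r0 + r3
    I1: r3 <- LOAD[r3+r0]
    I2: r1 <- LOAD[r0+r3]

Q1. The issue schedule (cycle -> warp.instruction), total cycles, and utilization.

cycle 0: W0.I0
cycle 1: W0.I1
cycle 2: W0.I2
cycle 3: W0.I3
cycle 4: W1.I0
cycle 5: W1.I1
cycle 6: idle
cycle 7: idle
cycle 8: W1.I2

Answer: 9 cycles, utilization 7/9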